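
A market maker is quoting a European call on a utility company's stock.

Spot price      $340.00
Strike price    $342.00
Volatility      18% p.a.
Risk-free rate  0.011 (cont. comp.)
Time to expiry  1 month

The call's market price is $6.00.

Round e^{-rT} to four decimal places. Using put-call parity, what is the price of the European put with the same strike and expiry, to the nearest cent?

e^(−rT) = e^(−0.011·0.08333) = 0.9991
Put-call parity: C − P = S − K·e^(−rT) = 340 − 342·0.9991 = 340 − 341.6922 = -1.6922
P = C − (C − P) = 6.00 − (-1.6922) = 7.6922

$7.69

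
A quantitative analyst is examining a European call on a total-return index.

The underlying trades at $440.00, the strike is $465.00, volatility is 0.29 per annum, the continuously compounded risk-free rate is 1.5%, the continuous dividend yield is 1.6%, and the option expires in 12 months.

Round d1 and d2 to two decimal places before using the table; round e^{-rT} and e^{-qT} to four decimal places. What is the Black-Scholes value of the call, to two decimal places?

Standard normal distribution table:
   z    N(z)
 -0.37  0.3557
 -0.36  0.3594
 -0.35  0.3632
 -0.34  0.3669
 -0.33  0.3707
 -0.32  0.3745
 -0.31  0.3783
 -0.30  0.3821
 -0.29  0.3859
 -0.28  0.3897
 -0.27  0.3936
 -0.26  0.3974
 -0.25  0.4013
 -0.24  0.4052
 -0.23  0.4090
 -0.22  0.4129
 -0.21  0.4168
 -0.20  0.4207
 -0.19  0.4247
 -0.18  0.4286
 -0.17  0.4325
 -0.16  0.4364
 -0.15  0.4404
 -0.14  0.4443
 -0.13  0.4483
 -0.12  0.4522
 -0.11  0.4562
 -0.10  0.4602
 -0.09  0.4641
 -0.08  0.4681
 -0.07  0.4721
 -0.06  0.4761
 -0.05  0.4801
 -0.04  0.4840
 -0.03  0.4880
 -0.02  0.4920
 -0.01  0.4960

$39.82

σ√T = 0.29 × 1.0000 = 0.2900
d₁ = [ln(440/465) + (0.015 − 0.016 + 0.29²/2)·1] / 0.2900 = [-0.0553 + 0.0410] / 0.2900 = -0.0490 which rounds to -0.05
d₂ = d₁ − σ√T = -0.0490 − 0.2900 = -0.3390 which rounds to -0.34
e^(−qT) = e^(−0.016·1) = 0.9841;  e^(−rT) = e^(−0.015·1) = 0.9851
N(d₁) = N(-0.05) = 0.4801;  N(d₂) = N(-0.34) = 0.3669
C = 440·0.9841·0.4801 − 465·0.9851·0.3669 = 207.8852 − 168.0664 = 39.8188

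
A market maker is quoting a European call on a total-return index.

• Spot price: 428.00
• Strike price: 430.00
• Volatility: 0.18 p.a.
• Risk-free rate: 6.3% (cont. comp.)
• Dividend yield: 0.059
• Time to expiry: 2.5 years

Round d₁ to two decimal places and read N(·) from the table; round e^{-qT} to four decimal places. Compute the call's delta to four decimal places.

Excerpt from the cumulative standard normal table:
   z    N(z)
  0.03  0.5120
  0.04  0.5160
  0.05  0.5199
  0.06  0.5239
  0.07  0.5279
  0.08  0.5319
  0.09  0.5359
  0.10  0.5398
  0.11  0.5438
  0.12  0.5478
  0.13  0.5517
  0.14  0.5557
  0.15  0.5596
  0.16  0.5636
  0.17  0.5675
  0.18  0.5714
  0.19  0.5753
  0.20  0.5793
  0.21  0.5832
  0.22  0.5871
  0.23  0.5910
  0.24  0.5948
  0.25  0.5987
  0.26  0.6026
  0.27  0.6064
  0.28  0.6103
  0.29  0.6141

0.4863

T = 2.5;  σ√T = 0.2846
ln(S/K) + (r − q + σ²/2)T = ln(428/430) + (0.063 − 0.059 + 0.18²/2)·2.5 = -0.0047 + 0.0505 = 0.0458
d₁ = 0.0458 / 0.2846 = 0.1611 which rounds to 0.16
N(d₁) = N(0.16) = 0.5636
Δ_call = exp(−qT)·N(d₁) = 0.8629·0.5636 = 0.4863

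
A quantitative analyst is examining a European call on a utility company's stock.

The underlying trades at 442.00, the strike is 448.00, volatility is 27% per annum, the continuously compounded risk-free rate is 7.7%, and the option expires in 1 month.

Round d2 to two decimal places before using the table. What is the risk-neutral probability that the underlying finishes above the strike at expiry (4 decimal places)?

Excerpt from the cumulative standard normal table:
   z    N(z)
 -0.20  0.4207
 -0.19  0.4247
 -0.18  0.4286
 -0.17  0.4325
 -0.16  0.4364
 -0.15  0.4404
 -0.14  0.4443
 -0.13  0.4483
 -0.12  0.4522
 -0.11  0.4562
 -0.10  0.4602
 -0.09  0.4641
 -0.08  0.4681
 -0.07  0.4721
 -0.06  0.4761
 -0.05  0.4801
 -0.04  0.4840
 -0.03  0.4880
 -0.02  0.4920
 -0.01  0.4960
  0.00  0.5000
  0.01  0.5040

σ√T = 0.27·√0.08333 = 0.0779
d₁ = [ln(442/448) + (0.077 + ½·0.27²)·0.08333] / (σ√T) = (-0.0135 + 0.0095) / 0.0779 = -0.0517 which rounds to -0.05
d₂ = -0.0517 − 0.0779 = -0.1296 which rounds to -0.13
Pr(exercise) under Q = N(d₂) = 0.4483

0.4483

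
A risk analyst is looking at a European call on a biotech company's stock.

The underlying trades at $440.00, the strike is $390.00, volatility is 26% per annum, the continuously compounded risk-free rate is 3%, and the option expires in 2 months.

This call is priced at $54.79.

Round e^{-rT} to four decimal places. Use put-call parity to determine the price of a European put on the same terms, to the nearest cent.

exp(−rT) = exp(−0.03·0.1667) = 0.9950
Put-call parity: C − P = S − K·e^(−rT) = 440 − 390·0.9950 = 440 − 388.0500 = 51.9500
P = C − (C − P) = 54.79 − (51.9500) = 2.8400

$2.84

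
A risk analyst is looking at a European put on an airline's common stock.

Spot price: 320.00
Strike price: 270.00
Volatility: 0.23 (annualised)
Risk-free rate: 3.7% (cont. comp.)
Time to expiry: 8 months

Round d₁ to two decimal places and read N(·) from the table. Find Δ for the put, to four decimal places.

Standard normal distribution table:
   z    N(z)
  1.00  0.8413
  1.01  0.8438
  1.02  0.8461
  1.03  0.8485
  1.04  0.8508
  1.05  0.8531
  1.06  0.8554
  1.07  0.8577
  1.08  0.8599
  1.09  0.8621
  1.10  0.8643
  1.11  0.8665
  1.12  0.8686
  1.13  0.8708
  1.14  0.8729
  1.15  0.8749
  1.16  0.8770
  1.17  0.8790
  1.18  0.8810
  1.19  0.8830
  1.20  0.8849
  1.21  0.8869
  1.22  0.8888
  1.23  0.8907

T = 0.6667;  σ√T = 0.1878
d₁ = [ln(320/270) + (0.037 + 0.23²/2)·0.6667] / 0.1878 = [0.1699 + 0.0423] / 0.1878 = 1.1300 ≈ 1.13
N(d₁) = N(1.13) = 0.8708
Δ_put = N(d₁) − 1 = 0.8708 − 1 = -0.1292

-0.1292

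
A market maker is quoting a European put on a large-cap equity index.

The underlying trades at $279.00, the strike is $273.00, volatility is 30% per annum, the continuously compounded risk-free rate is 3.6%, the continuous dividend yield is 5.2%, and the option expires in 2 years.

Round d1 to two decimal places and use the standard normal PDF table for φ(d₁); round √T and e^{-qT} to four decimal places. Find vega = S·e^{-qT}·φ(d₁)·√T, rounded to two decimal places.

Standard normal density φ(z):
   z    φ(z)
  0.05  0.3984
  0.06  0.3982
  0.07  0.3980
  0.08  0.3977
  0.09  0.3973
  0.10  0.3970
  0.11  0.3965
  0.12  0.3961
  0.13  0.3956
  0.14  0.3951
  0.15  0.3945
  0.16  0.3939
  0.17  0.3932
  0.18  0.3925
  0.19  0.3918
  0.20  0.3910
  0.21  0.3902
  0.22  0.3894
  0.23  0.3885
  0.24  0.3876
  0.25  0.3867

139.32

σ√T = 0.3 × 1.4142 = 0.4243
d₁ = [ln(279/273) + (0.036 − 0.052 + 0.3²/2)·2] / 0.4243 = [0.0217 + 0.0580] / 0.4243 = 0.1879 which rounds to 0.19
√T = √2 = 1.4142
φ(d₁) = φ(0.19) = 0.3918
e^(−qT) = e^(−0.052·2) = 0.9012
vega = S·e^(−qT)·φ(d₁)·√T = 279·0.9012·0.3918·1.4142 = 139.3159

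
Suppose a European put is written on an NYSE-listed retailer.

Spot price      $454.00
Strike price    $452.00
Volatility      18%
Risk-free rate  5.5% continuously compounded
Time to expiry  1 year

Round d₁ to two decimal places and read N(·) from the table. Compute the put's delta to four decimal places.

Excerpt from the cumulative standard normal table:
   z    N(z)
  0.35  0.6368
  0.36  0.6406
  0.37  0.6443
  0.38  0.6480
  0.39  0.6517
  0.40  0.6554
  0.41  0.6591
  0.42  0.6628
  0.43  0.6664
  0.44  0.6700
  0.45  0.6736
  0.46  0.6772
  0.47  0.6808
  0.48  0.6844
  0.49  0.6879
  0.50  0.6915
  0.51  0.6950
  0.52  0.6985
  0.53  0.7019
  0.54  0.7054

-0.3372

T = 1;  σ√T = 0.1800
d₁ = [ln(454/452) + (0.055 + ½·0.18²)·1] / (σ√T) = (0.0044 + 0.0712) / 0.1800 = 0.4201 ≈ 0.42
N(d₁) = N(0.42) = 0.6628
Δ_put = N(d₁) − 1 = 0.6628 − 1 = -0.3372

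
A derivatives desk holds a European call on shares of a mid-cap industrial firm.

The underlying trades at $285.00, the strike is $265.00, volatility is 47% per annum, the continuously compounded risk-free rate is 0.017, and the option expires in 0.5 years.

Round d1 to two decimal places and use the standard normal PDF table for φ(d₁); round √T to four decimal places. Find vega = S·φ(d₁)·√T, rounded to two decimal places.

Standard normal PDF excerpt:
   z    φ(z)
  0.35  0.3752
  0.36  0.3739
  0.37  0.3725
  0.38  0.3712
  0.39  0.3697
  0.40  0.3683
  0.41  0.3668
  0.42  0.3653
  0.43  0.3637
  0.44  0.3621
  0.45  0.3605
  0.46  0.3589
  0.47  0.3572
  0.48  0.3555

σ√T = 0.47·√0.5 = 0.3323
d₁ = [ln(285/265) + (0.017 + 0.47²/2)·0.5] / 0.3323 = [0.0728 + 0.0637] / 0.3323 = 0.4107 ⇒ 0.41
√T = √0.5 = 0.7071
φ(d₁) = φ(0.41) = 0.3668
vega = S·φ(d₁)·√T = 285·0.3668·0.7071 = 73.9188
(Vega is the same for a European call and put with the same parameters.)

73.92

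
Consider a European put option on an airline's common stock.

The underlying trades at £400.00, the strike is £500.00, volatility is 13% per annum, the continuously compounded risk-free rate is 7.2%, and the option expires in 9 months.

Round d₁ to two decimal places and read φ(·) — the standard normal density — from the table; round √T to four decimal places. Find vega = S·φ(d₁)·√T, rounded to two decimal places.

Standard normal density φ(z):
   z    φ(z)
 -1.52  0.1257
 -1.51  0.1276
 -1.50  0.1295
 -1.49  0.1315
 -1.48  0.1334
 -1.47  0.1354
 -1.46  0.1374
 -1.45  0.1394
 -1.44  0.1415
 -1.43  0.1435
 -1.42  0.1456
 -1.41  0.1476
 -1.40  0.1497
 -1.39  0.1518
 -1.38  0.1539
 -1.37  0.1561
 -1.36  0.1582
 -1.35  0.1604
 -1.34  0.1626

σ√T = 0.13·√0.75 = 0.1126
d₁ = [ln(400/500) + (0.072 + ½·0.13²)·0.75] / (σ√T) = (-0.2231 + 0.0603) / 0.1126 = -1.4461 which rounds to -1.45
√T = √0.75 = 0.8660
φ(d₁) = φ(-1.45) = 0.1394
vega = S·φ(d₁)·√T = 400·0.1394·0.8660 = 48.2882

48.29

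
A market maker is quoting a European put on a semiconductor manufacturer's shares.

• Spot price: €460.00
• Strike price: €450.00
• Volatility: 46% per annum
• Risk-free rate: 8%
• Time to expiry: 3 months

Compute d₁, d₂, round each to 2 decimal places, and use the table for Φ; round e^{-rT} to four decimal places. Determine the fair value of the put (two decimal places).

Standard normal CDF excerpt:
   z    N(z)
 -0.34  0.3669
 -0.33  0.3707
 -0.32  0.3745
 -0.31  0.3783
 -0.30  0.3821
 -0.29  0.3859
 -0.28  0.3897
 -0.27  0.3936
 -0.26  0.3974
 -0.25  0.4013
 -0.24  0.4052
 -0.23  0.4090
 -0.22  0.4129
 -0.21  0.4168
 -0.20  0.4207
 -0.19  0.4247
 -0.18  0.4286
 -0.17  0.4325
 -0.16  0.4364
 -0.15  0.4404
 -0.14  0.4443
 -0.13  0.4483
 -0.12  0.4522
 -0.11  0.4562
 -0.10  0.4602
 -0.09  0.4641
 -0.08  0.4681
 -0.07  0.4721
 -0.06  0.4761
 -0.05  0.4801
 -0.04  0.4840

€32.47

T = 0.25;  σ√T = 0.2300
ln(S/K) + (r + σ²/2)T = ln(460/450) + (0.08 + 0.46²/2)·0.25 = 0.0220 + 0.0465 = 0.0684
d₁ = 0.0684 / 0.2300 = 0.2975 ≈ 0.30
d₂ = d₁ − σ√T = 0.2975 − 0.2300 = 0.0675 ≈ 0.07
e^(−rT) = e^(−0.08·0.25) = 0.9802
P = 450·0.9802·N(-0.07) − 460·N(-0.30) = 450·0.9802·0.4721 − 460·0.3821 = 208.2386 − 175.7660 = 32.4726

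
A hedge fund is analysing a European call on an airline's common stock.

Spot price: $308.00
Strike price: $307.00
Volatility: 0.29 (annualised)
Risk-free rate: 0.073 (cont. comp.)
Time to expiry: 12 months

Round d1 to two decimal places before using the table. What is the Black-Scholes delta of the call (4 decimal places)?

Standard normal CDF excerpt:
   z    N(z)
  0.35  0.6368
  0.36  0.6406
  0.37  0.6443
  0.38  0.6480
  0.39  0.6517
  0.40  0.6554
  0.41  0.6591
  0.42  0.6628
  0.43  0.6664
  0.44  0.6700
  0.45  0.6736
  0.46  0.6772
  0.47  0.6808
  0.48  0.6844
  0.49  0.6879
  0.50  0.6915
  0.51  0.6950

0.6591

T = 1;  σ√T = 0.2900
d₁ = [ln(308/307) + (0.073 + ½·0.29²)·1] / (σ√T) = (0.0033 + 0.1150) / 0.2900 = 0.4079 → 0.41
N(d₁) = N(0.41) = 0.6591
Δ_call = N(d₁) = 0.6591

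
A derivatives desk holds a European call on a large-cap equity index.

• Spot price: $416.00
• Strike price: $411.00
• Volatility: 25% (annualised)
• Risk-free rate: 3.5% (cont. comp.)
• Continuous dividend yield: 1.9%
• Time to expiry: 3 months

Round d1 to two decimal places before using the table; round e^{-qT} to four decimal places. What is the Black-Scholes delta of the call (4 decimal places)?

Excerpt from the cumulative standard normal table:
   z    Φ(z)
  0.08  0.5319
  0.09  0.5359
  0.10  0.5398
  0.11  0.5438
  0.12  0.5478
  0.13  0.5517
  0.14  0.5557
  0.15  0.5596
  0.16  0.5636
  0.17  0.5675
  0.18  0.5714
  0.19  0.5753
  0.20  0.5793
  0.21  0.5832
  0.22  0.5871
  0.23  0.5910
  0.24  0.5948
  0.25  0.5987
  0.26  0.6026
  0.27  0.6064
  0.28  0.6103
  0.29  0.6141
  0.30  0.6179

0.5726

T = 0.25;  σ√T = 0.1250
ln(S/K) + (r − q + σ²/2)T = ln(416/411) + (0.035 − 0.019 + 0.25²/2)·0.25 = 0.0121 + 0.0118 = 0.0239
d₁ = 0.0239 / 0.1250 = 0.1912 ⇒ 0.19
N(d₁) = N(0.19) = 0.5753
Δ_call = e^(−qT)·N(d₁) = 0.9953·0.5753 = 0.5726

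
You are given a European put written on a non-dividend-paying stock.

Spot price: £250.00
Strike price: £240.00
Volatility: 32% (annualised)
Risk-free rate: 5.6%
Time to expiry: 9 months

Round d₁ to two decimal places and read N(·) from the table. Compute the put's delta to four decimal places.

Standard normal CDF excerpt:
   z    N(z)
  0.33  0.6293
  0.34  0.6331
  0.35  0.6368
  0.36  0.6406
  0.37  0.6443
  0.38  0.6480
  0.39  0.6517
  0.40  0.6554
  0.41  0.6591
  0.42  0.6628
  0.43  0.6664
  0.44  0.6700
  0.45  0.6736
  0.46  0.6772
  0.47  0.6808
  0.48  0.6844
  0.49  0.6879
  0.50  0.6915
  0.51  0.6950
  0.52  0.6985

T = 0.75;  σ√T = 0.2771
d₁ = [ln(250/240) + (0.056 + 0.32²/2)·0.75] / 0.2771 = [0.0408 + 0.0804] / 0.2771 = 0.4374 ≈ 0.44
N(d₁) = N(0.44) = 0.6700
Δ_put = N(d₁) − 1 = 0.6700 − 1 = -0.3300

-0.3300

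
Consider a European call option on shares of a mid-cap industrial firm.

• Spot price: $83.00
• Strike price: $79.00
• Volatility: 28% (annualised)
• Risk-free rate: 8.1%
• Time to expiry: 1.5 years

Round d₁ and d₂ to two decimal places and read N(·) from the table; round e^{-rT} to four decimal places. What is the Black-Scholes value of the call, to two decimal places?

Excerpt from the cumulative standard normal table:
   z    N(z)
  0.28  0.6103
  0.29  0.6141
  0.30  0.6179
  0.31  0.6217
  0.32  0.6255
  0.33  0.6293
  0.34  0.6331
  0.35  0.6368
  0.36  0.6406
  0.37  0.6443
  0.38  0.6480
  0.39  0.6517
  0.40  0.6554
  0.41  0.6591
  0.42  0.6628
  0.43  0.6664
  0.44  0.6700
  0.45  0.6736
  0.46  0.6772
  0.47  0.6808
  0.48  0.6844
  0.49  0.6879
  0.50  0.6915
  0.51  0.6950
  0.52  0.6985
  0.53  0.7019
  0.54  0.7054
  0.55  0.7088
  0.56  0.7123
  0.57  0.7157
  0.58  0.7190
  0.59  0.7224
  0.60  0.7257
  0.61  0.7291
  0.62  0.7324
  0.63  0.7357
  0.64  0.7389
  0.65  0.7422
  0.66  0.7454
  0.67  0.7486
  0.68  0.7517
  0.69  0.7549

$18.11

σ√T = 0.28·√1.5 = 0.3429
d₁ = [ln(83/79) + (0.081 + 0.28²/2)·1.5] / 0.3429 = [0.0494 + 0.1803] / 0.3429 = 0.6698 which rounds to 0.67
d₂ = d₁ − σ√T = 0.6698 − 0.3429 = 0.3269 which rounds to 0.33
exp(−rT) = exp(−0.081·1.5) = 0.8856
N(d₁) = N(0.67) = 0.7486;  N(d₂) = N(0.33) = 0.6293
C = 83·0.7486 − 79·0.8856·0.6293 = 62.1338 − 44.0273 = 18.1065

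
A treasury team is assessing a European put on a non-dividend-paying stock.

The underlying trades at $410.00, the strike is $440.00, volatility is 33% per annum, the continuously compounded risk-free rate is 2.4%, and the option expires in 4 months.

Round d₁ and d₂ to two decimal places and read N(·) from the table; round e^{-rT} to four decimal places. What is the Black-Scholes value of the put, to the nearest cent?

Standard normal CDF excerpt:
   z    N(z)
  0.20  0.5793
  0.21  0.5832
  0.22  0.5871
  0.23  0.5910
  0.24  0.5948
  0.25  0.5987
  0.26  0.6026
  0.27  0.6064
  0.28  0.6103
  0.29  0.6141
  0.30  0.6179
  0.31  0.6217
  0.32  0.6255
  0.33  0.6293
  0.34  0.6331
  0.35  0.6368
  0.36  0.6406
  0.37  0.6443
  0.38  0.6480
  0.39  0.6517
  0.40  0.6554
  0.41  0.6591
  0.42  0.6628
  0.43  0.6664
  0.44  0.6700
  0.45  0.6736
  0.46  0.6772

σ√T = 0.33 × 0.5774 = 0.1905
d₁ = [ln(410/440) + (0.024 + ½·0.33²)·0.3333] / (σ√T) = (-0.0706 + 0.0261) / 0.1905 = -0.2334 which rounds to -0.23
d₂ = -0.2334 − 0.1905 = -0.4239 which rounds to -0.42
e^(−rT) = e^(−0.024·0.3333) = 0.9920
N(−d₂) = N(0.42) = 0.6628;  N(−d₁) = N(0.23) = 0.5910
P = 440·0.9920·0.6628 − 410·0.5910 = 289.2989 − 242.3100 = 46.9889

$46.99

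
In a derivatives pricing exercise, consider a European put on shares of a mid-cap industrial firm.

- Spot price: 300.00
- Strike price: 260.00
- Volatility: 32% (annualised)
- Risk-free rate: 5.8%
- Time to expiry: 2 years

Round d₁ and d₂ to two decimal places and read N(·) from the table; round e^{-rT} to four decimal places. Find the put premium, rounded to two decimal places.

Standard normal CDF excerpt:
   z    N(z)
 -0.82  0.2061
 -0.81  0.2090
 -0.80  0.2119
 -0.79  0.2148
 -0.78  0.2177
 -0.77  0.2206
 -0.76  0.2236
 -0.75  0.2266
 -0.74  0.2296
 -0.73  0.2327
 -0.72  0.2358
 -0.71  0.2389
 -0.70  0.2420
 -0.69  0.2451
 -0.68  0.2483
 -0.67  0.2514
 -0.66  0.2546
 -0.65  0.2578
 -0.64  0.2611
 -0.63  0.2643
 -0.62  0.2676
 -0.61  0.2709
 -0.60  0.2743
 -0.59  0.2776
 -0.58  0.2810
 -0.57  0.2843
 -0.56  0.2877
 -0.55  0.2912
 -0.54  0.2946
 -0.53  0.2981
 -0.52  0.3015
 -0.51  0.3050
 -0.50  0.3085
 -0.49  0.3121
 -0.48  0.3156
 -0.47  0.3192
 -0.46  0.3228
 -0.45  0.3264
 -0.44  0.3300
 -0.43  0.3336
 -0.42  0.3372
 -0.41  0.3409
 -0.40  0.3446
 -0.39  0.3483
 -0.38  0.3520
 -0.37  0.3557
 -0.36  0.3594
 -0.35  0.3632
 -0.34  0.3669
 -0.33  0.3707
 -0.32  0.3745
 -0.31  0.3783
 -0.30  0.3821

20.52

σ√T = 0.32 × 1.4142 = 0.4525
d₁ = [ln(300/260) + (0.058 + 0.32²/2)·2] / 0.4525 = [0.1431 + 0.2184] / 0.4525 = 0.7988 ≈ 0.80
d₂ = d₁ − σ√T = 0.7988 − 0.4525 = 0.3463 ≈ 0.35
exp(−rT) = exp(−0.058·2) = 0.8905
N(−d₂) = N(-0.35) = 0.3632;  N(−d₁) = N(-0.80) = 0.2119
P = 260·0.8905·0.3632 − 300·0.2119 = 84.0917 − 63.5700 = 20.5217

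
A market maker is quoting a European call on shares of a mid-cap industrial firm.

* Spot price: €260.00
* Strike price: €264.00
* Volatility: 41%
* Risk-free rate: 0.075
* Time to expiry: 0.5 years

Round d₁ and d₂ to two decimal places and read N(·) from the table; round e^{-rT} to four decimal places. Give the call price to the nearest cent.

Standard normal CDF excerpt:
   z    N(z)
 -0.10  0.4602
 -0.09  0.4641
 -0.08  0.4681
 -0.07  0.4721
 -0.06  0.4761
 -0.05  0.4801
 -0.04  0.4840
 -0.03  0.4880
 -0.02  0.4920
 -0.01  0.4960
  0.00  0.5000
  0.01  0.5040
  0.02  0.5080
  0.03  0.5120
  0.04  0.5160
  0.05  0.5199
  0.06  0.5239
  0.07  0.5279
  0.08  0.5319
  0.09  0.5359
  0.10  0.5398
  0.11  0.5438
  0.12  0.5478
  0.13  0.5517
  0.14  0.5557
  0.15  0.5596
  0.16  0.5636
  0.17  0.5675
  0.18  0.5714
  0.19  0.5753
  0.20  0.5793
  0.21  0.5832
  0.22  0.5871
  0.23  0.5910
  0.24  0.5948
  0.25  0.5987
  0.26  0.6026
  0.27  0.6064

€32.60

T = 0.5;  σ√T = 0.2899
d₁ = [ln(260/264) + (0.075 + ½·0.41²)·0.5] / (σ√T) = (-0.0153 + 0.0795) / 0.2899 = 0.2216 which rounds to 0.22
d₂ = 0.2216 − 0.2899 = -0.0683 which rounds to -0.07
exp(−rT) = exp(−0.075·0.5) = 0.9632
N(d₁) = N(0.22) = 0.5871;  N(d₂) = N(-0.07) = 0.4721
C = 260·0.5871 − 264·0.9632·0.4721 = 152.6460 − 120.0479 = 32.5981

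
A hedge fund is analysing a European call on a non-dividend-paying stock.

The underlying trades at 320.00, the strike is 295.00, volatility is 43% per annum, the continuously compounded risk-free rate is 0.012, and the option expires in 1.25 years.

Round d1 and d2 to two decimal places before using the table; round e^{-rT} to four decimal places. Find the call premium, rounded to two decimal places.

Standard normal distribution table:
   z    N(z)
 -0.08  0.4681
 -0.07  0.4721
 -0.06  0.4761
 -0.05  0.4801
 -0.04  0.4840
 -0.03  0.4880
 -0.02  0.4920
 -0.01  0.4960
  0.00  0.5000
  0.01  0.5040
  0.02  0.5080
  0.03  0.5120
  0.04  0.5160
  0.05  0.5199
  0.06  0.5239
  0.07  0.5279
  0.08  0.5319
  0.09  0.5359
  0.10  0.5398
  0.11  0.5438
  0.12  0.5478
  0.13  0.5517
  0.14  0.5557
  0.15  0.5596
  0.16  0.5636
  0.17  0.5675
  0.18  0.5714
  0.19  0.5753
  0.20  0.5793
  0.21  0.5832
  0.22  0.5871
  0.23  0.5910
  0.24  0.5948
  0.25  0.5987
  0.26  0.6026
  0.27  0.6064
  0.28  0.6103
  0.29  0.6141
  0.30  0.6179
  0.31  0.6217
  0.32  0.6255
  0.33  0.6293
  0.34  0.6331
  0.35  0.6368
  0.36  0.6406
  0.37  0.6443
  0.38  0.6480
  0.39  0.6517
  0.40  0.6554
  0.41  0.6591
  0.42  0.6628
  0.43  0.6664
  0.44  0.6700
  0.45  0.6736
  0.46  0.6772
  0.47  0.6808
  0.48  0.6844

σ√T = 0.43·√1.25 = 0.4808
d₁ = [ln(320/295) + (0.012 + ½·0.43²)·1.25] / (σ√T) = (0.0813 + 0.1306) / 0.4808 = 0.4408 which rounds to 0.44
d₂ = 0.4408 − 0.4808 = -0.0400 which rounds to -0.04
e^(−rT) = e^(−0.012·1.25) = 0.9851
N(d₁) = N(0.44) = 0.6700;  N(d₂) = N(-0.04) = 0.4840
C = 320·0.6700 − 295·0.9851·0.4840 = 214.4000 − 140.6526 = 73.7474

73.75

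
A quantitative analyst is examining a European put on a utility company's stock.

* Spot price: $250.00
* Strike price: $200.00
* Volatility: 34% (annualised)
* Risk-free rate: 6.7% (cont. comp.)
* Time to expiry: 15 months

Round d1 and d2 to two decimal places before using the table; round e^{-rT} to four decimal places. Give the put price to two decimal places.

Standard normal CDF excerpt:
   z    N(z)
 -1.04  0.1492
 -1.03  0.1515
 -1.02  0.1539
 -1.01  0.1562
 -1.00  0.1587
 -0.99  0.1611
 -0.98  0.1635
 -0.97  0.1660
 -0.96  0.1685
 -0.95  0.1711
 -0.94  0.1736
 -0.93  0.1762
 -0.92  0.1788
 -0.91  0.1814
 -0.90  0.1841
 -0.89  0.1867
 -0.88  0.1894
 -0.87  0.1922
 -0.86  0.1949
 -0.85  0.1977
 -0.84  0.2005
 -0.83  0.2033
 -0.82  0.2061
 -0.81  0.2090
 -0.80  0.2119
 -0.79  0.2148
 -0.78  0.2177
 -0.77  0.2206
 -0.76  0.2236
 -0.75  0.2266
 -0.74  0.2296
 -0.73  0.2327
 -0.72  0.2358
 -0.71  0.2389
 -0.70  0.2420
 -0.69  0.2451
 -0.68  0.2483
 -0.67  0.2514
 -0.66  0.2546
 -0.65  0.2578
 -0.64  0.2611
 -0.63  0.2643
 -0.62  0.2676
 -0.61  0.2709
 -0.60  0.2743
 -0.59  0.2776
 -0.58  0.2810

$9.55

σ√T = 0.34·√1.25 = 0.3801
d₁ = [ln(250/200) + (0.067 + 0.34²/2)·1.25] / 0.3801 = [0.2231 + 0.1560] / 0.3801 = 0.9974 which rounds to 1.00
d₂ = d₁ − σ√T = 0.9974 − 0.3801 = 0.6173 which rounds to 0.62
exp(−rT) = exp(−0.067·1.25) = 0.9197
N(−d₂) = N(-0.62) = 0.2676;  N(−d₁) = N(-1.00) = 0.1587
P = 200·0.9197·0.2676 − 250·0.1587 = 49.2223 − 39.6750 = 9.5473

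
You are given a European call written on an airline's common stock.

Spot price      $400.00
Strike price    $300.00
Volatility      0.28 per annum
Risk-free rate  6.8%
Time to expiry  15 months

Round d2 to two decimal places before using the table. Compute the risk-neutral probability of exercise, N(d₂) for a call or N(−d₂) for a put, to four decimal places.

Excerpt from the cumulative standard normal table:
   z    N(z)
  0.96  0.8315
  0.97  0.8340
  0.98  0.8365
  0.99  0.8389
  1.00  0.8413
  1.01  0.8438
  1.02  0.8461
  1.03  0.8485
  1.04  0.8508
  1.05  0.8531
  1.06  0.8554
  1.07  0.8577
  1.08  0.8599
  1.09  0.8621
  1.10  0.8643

σ√T = 0.28·√1.25 = 0.3130
d₁ = [ln(400/300) + (0.068 + 0.28²/2)·1.25] / 0.3130 = [0.2877 + 0.1340] / 0.3130 = 1.3470 which rounds to 1.35
d₂ = d₁ − σ√T = 1.3470 − 0.3130 = 1.0340 which rounds to 1.03
Risk-neutral Pr[S_T > K] = N(d₂) = N(1.03) = 0.8485

0.8485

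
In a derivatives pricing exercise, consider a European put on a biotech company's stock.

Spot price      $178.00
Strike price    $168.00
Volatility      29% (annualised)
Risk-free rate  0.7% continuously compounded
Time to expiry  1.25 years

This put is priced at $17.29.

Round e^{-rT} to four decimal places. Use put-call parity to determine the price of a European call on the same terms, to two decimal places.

exp(−rT) = exp(−0.007·1.25) = 0.9913
Put-call parity: C − P = S − K·e^(−rT) = 178 − 168·0.9913 = 178 − 166.5384 = 11.4616
C = P + (C − P) = 17.29 + (11.4616) = 28.7516

$28.75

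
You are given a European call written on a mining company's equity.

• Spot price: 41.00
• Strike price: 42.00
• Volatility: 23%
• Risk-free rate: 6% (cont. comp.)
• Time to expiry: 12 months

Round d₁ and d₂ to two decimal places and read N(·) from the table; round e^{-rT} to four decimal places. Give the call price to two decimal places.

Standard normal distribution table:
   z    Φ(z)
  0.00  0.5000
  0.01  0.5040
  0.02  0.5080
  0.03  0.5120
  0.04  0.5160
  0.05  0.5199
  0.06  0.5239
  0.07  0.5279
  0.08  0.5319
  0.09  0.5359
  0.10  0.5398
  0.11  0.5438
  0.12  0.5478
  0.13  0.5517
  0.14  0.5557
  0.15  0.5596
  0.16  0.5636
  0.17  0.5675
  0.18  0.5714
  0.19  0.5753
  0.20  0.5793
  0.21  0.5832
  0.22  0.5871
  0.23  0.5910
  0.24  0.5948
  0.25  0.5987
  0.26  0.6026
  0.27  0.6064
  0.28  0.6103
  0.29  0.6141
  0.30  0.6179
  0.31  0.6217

4.45

σ√T = 0.23·√1 = 0.2300
d₁ = [ln(41/42) + (0.06 + 0.23²/2)·1] / 0.2300 = [-0.0241 + 0.0864] / 0.2300 = 0.2711 ≈ 0.27
d₂ = d₁ − σ√T = 0.2711 − 0.2300 = 0.0411 ≈ 0.04
e^(−rT) = e^(−0.06·1) = 0.9418
C = 41·N(0.27) − 42·0.9418·N(0.04) = 41·0.6064 − 42·0.9418·0.5160 = 24.8624 − 20.4107 = 4.4517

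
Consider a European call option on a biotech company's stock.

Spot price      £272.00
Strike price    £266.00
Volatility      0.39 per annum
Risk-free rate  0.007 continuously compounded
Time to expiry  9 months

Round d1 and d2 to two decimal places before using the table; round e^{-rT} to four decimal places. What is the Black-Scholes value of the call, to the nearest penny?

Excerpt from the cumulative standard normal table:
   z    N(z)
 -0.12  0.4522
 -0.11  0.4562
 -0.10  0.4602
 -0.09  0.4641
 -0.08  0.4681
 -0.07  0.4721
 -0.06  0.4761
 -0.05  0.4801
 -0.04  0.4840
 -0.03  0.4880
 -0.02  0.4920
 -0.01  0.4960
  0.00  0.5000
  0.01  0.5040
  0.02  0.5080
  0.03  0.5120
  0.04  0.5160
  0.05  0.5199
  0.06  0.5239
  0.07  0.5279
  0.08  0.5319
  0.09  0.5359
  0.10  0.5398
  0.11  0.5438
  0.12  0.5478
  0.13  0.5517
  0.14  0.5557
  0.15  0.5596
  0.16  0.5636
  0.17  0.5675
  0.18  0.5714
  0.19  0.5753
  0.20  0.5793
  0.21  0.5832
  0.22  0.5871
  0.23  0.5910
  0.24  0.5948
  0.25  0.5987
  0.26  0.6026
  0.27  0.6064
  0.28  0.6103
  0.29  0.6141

σ√T = 0.39 × 0.8660 = 0.3377
d₁ = [ln(272/266) + (0.007 + 0.39²/2)·0.75] / 0.3377 = [0.0223 + 0.0623] / 0.3377 = 0.2505 ≈ 0.25
d₂ = d₁ − σ√T = 0.2505 − 0.3377 = -0.0873 ≈ -0.09
exp(−rT) = exp(−0.007·0.75) = 0.9948
N(d₁) = N(0.25) = 0.5987;  N(d₂) = N(-0.09) = 0.4641
C = 272·0.5987 − 266·0.9948·0.4641 = 162.8464 − 122.8087 = 40.0377

£40.04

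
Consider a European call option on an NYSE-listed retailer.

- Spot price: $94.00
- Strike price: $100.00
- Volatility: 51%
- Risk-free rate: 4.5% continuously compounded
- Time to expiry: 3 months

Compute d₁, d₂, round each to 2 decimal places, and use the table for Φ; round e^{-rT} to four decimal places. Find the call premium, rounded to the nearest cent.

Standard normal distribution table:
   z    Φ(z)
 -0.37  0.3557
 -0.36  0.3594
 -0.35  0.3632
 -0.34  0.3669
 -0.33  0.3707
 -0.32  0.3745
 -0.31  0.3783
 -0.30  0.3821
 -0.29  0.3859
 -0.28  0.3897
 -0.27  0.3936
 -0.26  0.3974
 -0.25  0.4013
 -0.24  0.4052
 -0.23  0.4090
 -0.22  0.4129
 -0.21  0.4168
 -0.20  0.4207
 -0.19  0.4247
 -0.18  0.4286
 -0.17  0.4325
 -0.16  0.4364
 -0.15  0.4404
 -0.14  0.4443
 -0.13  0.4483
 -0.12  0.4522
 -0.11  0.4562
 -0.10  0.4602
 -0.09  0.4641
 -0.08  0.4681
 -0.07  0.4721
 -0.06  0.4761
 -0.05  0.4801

σ√T = 0.51·√0.25 = 0.2550
d₁ = [ln(94/100) + (0.045 + ½·0.51²)·0.25] / (σ√T) = (-0.0619 + 0.0438) / 0.2550 = -0.0710 ≈ -0.07
d₂ = -0.0710 − 0.2550 = -0.3260 ≈ -0.33
exp(−rT) = exp(−0.045·0.25) = 0.9888
N(d₁) = N(-0.07) = 0.4721;  N(d₂) = N(-0.33) = 0.3707
C = 94·0.4721 − 100·0.9888·0.3707 = 44.3774 − 36.6548 = 7.7226

$7.72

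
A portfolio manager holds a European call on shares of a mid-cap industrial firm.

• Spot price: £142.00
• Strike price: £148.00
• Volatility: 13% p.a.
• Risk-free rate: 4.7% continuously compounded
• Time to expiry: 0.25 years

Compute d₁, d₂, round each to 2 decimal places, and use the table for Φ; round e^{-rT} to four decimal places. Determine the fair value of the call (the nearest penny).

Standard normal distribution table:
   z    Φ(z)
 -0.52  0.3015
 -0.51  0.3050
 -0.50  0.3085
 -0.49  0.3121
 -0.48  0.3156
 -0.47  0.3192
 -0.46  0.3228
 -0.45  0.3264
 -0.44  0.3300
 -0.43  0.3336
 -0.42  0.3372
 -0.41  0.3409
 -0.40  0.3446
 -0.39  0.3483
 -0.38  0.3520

T = 0.25;  σ√T = 0.0650
d₁ = [ln(142/148) + (0.047 + 0.13²/2)·0.25] / 0.0650 = [-0.0414 + 0.0139] / 0.0650 = -0.4234 ⇒ -0.42
d₂ = d₁ − σ√T = -0.4234 − 0.0650 = -0.4884 ⇒ -0.49
e^(−rT) = e^(−0.047·0.25) = 0.9883
C = 142·N(-0.42) − 148·0.9883·N(-0.49) = 142·0.3372 − 148·0.9883·0.3121 = 47.8824 − 45.6504 = 2.2320

£2.23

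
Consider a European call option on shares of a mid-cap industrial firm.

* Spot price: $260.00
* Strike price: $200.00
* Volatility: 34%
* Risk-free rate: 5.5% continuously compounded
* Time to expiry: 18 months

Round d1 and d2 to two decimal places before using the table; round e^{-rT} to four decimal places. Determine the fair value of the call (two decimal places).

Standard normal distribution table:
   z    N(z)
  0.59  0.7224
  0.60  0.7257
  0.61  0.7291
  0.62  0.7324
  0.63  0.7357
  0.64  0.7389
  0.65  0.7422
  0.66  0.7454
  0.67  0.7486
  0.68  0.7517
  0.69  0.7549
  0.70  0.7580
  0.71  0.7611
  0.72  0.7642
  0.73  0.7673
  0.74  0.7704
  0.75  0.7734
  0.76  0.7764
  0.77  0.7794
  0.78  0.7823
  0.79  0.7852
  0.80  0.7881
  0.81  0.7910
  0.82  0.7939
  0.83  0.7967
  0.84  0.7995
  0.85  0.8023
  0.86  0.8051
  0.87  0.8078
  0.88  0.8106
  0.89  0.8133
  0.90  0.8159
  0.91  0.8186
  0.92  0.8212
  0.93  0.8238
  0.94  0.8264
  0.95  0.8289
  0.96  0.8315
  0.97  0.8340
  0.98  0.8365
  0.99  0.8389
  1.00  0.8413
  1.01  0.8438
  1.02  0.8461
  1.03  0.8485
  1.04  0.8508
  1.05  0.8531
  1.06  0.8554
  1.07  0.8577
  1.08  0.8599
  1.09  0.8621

$86.33

T = 1.5;  σ√T = 0.4164
ln(S/K) + (r + σ²/2)T = ln(260/200) + (0.055 + 0.34²/2)·1.5 = 0.2624 + 0.1692 = 0.4316
d₁ = 0.4316 / 0.4164 = 1.0364 ≈ 1.04
d₂ = d₁ − σ√T = 1.0364 − 0.4164 = 0.6200 ≈ 0.62
e^(−rT) = e^(−0.055·1.5) = 0.9208
C = 260·N(1.04) − 200·0.9208·N(0.62) = 260·0.8508 − 200·0.9208·0.7324 = 221.2080 − 134.8788 = 86.3292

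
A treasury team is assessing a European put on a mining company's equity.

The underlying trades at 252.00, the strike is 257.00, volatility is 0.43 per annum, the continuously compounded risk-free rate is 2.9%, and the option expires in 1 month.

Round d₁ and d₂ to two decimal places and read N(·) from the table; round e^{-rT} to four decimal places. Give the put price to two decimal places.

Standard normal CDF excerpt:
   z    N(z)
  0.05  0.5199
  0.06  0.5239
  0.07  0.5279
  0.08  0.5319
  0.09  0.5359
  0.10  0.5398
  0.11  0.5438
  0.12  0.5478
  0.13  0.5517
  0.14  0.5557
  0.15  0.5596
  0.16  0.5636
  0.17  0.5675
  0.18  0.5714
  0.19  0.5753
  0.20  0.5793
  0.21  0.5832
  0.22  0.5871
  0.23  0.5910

14.48

σ√T = 0.43·√0.08333 = 0.1241
d₁ = [ln(252/257) + (0.029 + ½·0.43²)·0.08333] / (σ√T) = (-0.0196 + 0.0101) / 0.1241 = -0.0767 which rounds to -0.08
d₂ = -0.0767 − 0.1241 = -0.2009 which rounds to -0.20
exp(−rT) = exp(−0.029·0.08333) = 0.9976
N(−d₂) = N(0.20) = 0.5793;  N(−d₁) = N(0.08) = 0.5319
P = 257·0.9976·0.5793 − 252·0.5319 = 148.5228 − 134.0388 = 14.4840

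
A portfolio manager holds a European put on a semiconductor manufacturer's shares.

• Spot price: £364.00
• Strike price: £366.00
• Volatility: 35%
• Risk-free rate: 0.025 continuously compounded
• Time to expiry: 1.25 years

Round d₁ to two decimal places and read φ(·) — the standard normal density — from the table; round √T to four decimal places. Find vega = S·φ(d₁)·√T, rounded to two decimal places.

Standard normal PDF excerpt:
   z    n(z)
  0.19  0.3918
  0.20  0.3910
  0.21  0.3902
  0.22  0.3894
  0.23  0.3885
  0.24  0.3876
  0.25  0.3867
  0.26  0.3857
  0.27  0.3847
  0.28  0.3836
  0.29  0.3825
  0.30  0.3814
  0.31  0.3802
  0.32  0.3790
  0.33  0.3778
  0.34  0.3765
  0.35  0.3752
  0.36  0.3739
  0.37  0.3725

156.96

σ√T = 0.35 × 1.1180 = 0.3913
d₁ = [ln(364/366) + (0.025 + 0.35²/2)·1.25] / 0.3913 = [-0.0055 + 0.1078] / 0.3913 = 0.2615 ⇒ 0.26
√T = √1.25 = 1.1180
φ(d₁) = φ(0.26) = 0.3857
vega = S·φ(d₁)·√T = 364·0.3857·1.1180 = 156.9614
(Call and put vega coincide under Black-Scholes.)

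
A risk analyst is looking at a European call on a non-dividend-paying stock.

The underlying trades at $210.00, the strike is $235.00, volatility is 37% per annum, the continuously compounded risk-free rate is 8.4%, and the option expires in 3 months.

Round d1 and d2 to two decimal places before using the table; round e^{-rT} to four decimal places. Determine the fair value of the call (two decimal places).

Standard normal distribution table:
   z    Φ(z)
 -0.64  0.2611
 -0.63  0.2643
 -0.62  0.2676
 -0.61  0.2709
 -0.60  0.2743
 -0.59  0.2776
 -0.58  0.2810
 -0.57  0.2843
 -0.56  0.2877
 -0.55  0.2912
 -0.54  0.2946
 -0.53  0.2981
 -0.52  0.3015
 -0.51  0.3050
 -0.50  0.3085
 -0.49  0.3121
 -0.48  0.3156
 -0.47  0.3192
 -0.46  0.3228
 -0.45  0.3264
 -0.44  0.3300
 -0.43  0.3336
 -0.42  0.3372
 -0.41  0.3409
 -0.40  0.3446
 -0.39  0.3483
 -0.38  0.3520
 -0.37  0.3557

σ√T = 0.37 × 0.5000 = 0.1850
d₁ = [ln(210/235) + (0.084 + 0.37²/2)·0.25] / 0.1850 = [-0.1125 + 0.0381] / 0.1850 = -0.4020 ⇒ -0.40
d₂ = d₁ − σ√T = -0.4020 − 0.1850 = -0.5870 ⇒ -0.59
e^(−rT) = e^(−0.084·0.25) = 0.9792
N(d₁) = N(-0.40) = 0.3446;  N(d₂) = N(-0.59) = 0.2776
C = 210·0.3446 − 235·0.9792·0.2776 = 72.3660 − 63.8791 = 8.4869

$8.49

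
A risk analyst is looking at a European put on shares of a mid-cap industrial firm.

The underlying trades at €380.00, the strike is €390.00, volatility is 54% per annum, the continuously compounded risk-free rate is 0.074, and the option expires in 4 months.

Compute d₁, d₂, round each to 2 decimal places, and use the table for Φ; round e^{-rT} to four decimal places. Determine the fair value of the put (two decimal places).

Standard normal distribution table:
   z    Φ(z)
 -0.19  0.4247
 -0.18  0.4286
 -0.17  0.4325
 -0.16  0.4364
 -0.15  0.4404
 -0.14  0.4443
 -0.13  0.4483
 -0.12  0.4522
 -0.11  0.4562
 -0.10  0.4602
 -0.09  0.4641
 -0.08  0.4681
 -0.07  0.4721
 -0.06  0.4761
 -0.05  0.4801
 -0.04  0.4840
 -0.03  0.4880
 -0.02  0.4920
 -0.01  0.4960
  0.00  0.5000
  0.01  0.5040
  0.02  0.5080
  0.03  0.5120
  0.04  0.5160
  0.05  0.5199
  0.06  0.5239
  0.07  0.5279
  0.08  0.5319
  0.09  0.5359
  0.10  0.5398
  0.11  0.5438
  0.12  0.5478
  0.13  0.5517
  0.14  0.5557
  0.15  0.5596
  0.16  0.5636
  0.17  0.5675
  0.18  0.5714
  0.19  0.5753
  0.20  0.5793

€47.09

σ√T = 0.54·√0.3333 = 0.3118
d₁ = [ln(380/390) + (0.074 + 0.54²/2)·0.3333] / 0.3118 = [-0.0260 + 0.0733] / 0.3118 = 0.1517 ⇒ 0.15
d₂ = d₁ − σ√T = 0.1517 − 0.3118 = -0.1601 ⇒ -0.16
e^(−rT) = e^(−0.074·0.3333) = 0.9756
N(−d₂) = N(0.16) = 0.5636;  N(−d₁) = N(-0.15) = 0.4404
P = 390·0.9756·0.5636 − 380·0.4404 = 214.4408 − 167.3520 = 47.0888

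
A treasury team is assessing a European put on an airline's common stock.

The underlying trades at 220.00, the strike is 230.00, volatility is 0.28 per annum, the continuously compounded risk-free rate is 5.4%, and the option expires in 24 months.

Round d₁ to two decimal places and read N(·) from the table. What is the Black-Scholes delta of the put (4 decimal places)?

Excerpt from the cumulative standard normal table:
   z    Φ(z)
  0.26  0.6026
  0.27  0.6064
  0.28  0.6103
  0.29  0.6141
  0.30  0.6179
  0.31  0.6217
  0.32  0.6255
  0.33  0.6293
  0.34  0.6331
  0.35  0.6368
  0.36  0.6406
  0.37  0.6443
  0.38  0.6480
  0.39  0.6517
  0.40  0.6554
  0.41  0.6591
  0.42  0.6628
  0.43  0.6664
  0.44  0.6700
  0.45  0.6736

-0.3594

T = 2;  σ√T = 0.3960
d₁ = [ln(220/230) + (0.054 + 0.28²/2)·2] / 0.3960 = [-0.0445 + 0.1864] / 0.3960 = 0.3585 ⇒ 0.36
N(d₁) = N(0.36) = 0.6406
Δ_put = N(d₁) − 1 = 0.6406 − 1 = -0.3594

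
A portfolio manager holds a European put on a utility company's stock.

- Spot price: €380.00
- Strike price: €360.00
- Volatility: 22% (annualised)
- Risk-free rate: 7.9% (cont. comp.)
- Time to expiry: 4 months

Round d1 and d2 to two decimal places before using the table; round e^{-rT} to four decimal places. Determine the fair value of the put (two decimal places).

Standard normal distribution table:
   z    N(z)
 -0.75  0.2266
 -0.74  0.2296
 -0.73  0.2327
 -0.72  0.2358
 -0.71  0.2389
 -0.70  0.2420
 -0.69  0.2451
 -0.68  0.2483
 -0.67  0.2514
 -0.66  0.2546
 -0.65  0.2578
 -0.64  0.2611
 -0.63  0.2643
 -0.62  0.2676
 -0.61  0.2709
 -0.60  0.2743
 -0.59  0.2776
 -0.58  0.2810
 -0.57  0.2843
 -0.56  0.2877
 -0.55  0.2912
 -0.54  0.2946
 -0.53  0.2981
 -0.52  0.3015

σ√T = 0.22 × 0.5774 = 0.1270
ln(S/K) + (r + σ²/2)T = ln(380/360) + (0.079 + 0.22²/2)·0.3333 = 0.0541 + 0.0344 = 0.0885
d₁ = 0.0885 / 0.1270 = 0.6965 ≈ 0.70
d₂ = d₁ − σ√T = 0.6965 − 0.1270 = 0.5695 ≈ 0.57
e^(−rT) = e^(−0.079·0.3333) = 0.9740
P = 360·0.9740·N(-0.57) − 380·N(-0.70) = 360·0.9740·0.2843 − 380·0.2420 = 99.6870 − 91.9600 = 7.7270

€7.73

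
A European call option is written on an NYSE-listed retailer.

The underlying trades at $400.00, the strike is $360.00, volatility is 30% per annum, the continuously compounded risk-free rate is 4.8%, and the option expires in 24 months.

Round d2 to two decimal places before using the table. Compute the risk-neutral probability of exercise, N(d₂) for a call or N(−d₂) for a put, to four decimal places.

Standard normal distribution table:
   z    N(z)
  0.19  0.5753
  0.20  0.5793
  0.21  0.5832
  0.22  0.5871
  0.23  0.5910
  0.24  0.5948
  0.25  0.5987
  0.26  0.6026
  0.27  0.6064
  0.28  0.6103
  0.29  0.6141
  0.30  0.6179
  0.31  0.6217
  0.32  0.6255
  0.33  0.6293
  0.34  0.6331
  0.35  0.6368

T = 2;  σ√T = 0.4243
d₁ = [ln(400/360) + (0.048 + ½·0.3²)·2] / (σ√T) = (0.1054 + 0.1860) / 0.4243 = 0.6867 ≈ 0.69
d₂ = 0.6867 − 0.4243 = 0.2625 ≈ 0.26
Risk-neutral Pr[S_T > K] = N(d₂) = N(0.26) = 0.6026

0.6026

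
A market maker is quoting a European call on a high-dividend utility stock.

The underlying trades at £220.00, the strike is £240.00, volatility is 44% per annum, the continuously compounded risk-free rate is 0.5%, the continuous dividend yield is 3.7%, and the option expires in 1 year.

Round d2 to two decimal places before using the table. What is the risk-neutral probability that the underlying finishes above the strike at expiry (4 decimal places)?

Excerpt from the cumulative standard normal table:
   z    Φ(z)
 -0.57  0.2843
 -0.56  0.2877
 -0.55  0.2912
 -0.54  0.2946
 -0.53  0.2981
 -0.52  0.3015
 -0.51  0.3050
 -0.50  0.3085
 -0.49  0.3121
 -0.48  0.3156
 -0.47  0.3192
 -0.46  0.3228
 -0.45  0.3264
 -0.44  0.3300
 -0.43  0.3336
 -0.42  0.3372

σ√T = 0.44·√1 = 0.4400
ln(S/K) + (r − q + σ²/2)T = ln(220/240) + (0.005 − 0.037 + 0.44²/2)·1 = -0.0870 + 0.0648 = -0.0222
d₁ = -0.0222 / 0.4400 = -0.0505 ⇒ -0.05
d₂ = d₁ − σ√T = -0.0505 − 0.4400 = -0.4905 ⇒ -0.49
Pr(exercise) under Q = N(d₂) = 0.3121

0.3121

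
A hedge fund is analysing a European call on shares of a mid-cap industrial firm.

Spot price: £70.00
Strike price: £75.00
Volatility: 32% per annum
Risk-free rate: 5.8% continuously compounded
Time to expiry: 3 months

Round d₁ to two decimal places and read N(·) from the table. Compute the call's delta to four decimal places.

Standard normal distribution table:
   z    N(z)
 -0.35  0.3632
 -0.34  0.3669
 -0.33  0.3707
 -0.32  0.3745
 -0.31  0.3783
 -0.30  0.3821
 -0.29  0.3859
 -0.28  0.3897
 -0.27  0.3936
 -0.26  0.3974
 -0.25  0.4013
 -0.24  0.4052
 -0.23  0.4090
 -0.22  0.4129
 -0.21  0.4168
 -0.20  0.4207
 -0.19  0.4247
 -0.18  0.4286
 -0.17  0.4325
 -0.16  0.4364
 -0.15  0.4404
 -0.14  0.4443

0.3974

σ√T = 0.32·√0.25 = 0.1600
d₁ = [ln(70/75) + (0.058 + 0.32²/2)·0.25] / 0.1600 = [-0.0690 + 0.0273] / 0.1600 = -0.2606 ≈ -0.26
N(d₁) = N(-0.26) = 0.3974
Δ_call = N(d₁) = 0.3974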